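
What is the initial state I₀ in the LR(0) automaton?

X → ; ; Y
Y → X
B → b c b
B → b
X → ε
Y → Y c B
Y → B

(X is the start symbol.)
{ [X → . ; ; Y], [X → .], [X' → . X] }

First, augment the grammar with X' → X
I₀ = CLOSURE({ [X' → . X] }):
  [X' → . X] has the dot before X: add [X → . ; ; Y], [X → .]
No further items can be added.

I₀ = { [X → . ; ; Y], [X → .], [X' → . X] }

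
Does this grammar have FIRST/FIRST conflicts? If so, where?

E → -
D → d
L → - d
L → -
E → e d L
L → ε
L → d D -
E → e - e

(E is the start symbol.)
Yes. E → e d L / E → e '-' e on { 'e' }; L → '-' d / L → '-' on { '-' }

A FIRST/FIRST conflict occurs when two productions N → α and N → β for the same non-terminal have FIRST(α) ∩ FIRST(β) ≠ ∅ (with ε ∈ FIRST of a nullable right-hand side, so two nullable alternatives also conflict).

Productions for E:
  E → -: FIRST = { '-' }
  E → e d L: FIRST = { 'e' }
  E → e - e: FIRST = { 'e' }
Productions for L:
  L → - d: FIRST = { '-' }
  L → -: FIRST = { '-' }
  L → ε: FIRST = { ε }
  L → d D -: FIRST = { 'd' }
D has only one production, so no FIRST/FIRST conflict is possible there.

Conflict for E: E → e d L and E → e - e
  Overlap: { 'e' }
Conflict for L: L → - d and L → -
  Overlap: { '-' }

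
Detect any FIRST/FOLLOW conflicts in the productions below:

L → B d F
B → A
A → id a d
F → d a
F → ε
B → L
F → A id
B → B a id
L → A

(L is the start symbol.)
Nullable non-terminals: F.
FIRST sets used below: FIRST(A) = { 'id' }

F: nullable alternative(s) F → ε; FOLLOW(F) = { $, 'a', 'd' }
  F → d a: FIRST \ {ε} = { 'd' } — overlaps FOLLOW(F) on { 'd' }: CONFLICT
  F → ε: FIRST \ {ε} = { } — this is the only nullable alternative, skip
  F → A id: FIRST \ {ε} = { 'id' } — disjoint from FOLLOW(F)

A, B, L have no nullable alternative, so no FIRST/FOLLOW check is needed there.

So the grammar has 1 FIRST/FOLLOW conflict (marked CONFLICT above).

Answer: Yes. F → d a with FOLLOW(F) on { 'd' }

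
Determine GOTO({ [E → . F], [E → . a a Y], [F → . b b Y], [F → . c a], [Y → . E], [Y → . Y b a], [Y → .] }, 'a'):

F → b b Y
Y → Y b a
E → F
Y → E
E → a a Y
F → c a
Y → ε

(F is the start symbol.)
GOTO(I, 'a') = CLOSURE({ [A → αX.β] : [A → α.Xβ] ∈ I, X = 'a' })

Items with dot before 'a', with the dot advanced:
  [E → . a a Y] → [E → a . a Y]
Closure adds nothing (no advanced item has the dot before a non-terminal).

GOTO = { [E → a . a Y] }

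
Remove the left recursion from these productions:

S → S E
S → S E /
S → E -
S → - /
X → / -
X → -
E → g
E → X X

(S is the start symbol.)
S → E - S'
S → - / S'
S' → E S'
S' → E / S'
S' → ε
X → / -
X → -
E → g
E → X X

S is directly left-recursive. The standard transformation for
  A → A α₁ | ... | A α_m | β₁ | ... | β_n
is
  A  → β₁ A' | ... | β_n A'
  A' → α₁ A' | ... | α_m A' | ε

S → E - becomes S → E - S'
S → - / becomes S → - / S'
S → S E becomes S' → E S'
S → S E / becomes S' → E / S'
Add S' → ε

Productions for other non-terminals are unchanged:
  X → / -
  X → -
  E → g
  E → X X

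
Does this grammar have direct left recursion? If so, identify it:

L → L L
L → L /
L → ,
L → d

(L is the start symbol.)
Yes, L is left-recursive

Direct left recursion occurs when N → N α for some non-terminal N (the right-hand side begins with the left-hand side itself).

L → L L: LEFT RECURSIVE (starts with L)
L → L /: LEFT RECURSIVE (starts with L)
L → ,: starts with ','
L → d: starts with d

The grammar has direct left recursion on: L.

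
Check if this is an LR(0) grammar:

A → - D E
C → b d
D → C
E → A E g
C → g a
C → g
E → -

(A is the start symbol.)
A grammar is LR(0) if no state in the canonical LR(0) collection has:
  - both a shift item (dot before a terminal) and a complete item (shift-reduce conflict), or
  - two or more complete items (reduce-reduce conflict; the accept item [A' → A .] counts as a complete item here).

Augment with A' → A and build the canonical LR(0) collection (I0 = CLOSURE({[A' → . A]}), then GOTO on every symbol after a dot until no new states appear). It has 14 states:
  I0: { [A → . - D E], [A' → . A] }  — shift
  I1: { [A → - . D E], [C → . b d], [C → . g a], [C → . g], [D → . C] }  — shift
  I2: { [A' → A .] }  — accept
  I3: { [D → C .] }  — reduce
  I4: { [A → - D . E], [A → . - D E], [E → . -], [E → . A E g] }  — shift
  I5: { [C → b . d] }  — shift
  I6: { [C → g . a], [C → g .] }  — shift, reduce
  I7: { [C → g a .] }  — reduce
  I8: { [C → b d .] }  — reduce
  I9: { [A → - . D E], [C → . b d], [C → . g a], [C → . g], [D → . C], [E → - .] }  — shift, reduce
  I10: { [A → . - D E], [E → . -], [E → . A E g], [E → A . E g] }  — shift
  I11: { [A → - D E .] }  — reduce
  I12: { [E → A E . g] }  — shift
  I13: { [E → A E g .] }  — reduce

Conflict in state I6:
  Shift-reduce conflict between [C → g .] and [C → g . a]
So the grammar is NOT LR(0).

Answer: No. Shift-reduce conflict between [C → g .] and [C → g . a]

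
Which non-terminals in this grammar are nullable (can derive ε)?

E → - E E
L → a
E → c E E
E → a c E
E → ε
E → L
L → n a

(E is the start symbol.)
{ 'E' }

A non-terminal is nullable if it can derive ε (the empty string): either it has an ε-production, or it has a production whose right-hand side consists entirely of nullable non-terminals.

ε-productions: E → ε
So E is immediately nullable.
No further non-terminal can be added: every production for the remaining non-terminals contains a terminal or a non-nullable non-terminal.
Nullable = { 'E' }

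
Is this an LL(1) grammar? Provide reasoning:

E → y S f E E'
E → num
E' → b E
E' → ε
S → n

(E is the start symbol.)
A grammar is LL(1) if for each non-terminal N with multiple productions, the predict sets of those productions are pairwise disjoint, where PREDICT(N → α) = (FIRST(α) \ {ε}) ∪ (FOLLOW(N) if α ⇒* ε).

Relevant sets:
  FOLLOW(E') = { $, 'b' }

For E:
  PREDICT(E → y S f E E') = { 'y' }
  PREDICT(E → num) = { 'num' }
For E':
  PREDICT(E' → b E) = { 'b' }
  PREDICT(E' → ε) = { $, 'b' }
S has a single production, so nothing to check there.

Conflict found: Predict set conflict for E': { 'b' }
The grammar is NOT LL(1).

Answer: No. Predict set conflict for E': { 'b' }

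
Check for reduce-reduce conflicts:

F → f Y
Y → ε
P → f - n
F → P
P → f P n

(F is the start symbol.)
A reduce-reduce conflict occurs when an LR(0) state has two complete items [A → α .] and [B → β .] — both call for a reduction, and with no lookahead the parser cannot choose between them.

Augment with F' → F and build the canonical LR(0) collection (I0 = CLOSURE({[F' → . F]}), then GOTO on every symbol after a dot until no new states appear). It has 10 states:
  I0: { [F → . P], [F → . f Y], [F' → . F], [P → . f - n], [P → . f P n] }  — shift
  I1: { [F' → F .] }  — accept
  I2: { [F → P .] }  — reduce
  I3: { [F → f . Y], [P → . f - n], [P → . f P n], [P → f . - n], [P → f . P n], [Y → .] }  — shift, reduce
  I4: { [P → f - . n] }  — shift
  I5: { [P → f P . n] }  — shift
  I6: { [F → f Y .] }  — reduce
  I7: { [P → . f - n], [P → . f P n], [P → f . - n], [P → f . P n] }  — shift
  I8: { [P → f P n .] }  — reduce
  I9: { [P → f - n .] }  — reduce

No state contains more than one complete item.

Answer: No reduce-reduce conflicts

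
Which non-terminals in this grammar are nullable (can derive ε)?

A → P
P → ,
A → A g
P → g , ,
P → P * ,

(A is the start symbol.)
A non-terminal is nullable if it can derive ε (the empty string): either it has an ε-production, or it has a production whose right-hand side consists entirely of nullable non-terminals.

There are no ε-productions, so no non-terminal can derive ε.
No non-terminals are nullable.

Answer: None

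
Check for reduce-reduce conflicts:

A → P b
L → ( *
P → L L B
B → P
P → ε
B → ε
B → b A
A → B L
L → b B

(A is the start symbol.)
A reduce-reduce conflict occurs when an LR(0) state has two complete items [A → α .] and [B → β .] — both call for a reduction, and with no lookahead the parser cannot choose between them.

Augment with A' → A and build the canonical LR(0) collection (I0 = CLOSURE({[A' → . A]}), then GOTO on every symbol after a dot until no new states appear). It has 17 states:
  I0: { [A → . B L], [A → . P b], [A' → . A], [B → . P], [B → . b A], [B → .], [L → . ( *], [L → . b B], [P → . L L B], [P → .] }  — shift, 2 reduces
  I1: { [L → ( . *] }  — shift
  I2: { [A' → A .] }  — accept
  I3: { [A → B . L], [L → . ( *], [L → . b B] }  — shift
  I4: { [L → . ( *], [L → . b B], [P → L . L B] }  — shift
  I5: { [A → P . b], [B → P .] }  — shift, reduce
  I6: { [A → . B L], [A → . P b], [B → . P], [B → . b A], [B → .], [B → b . A], [L → . ( *], [L → . b B], [L → b . B], [P → . L L B], [P → .] }  — shift, 2 reduces
  I7: { [B → b A .] }  — reduce
  I8: { [A → B . L], [L → . ( *], [L → . b B], [L → b B .] }  — shift, reduce
  I9: { [A → B L .] }  — reduce
  I10: { [B → . P], [B → . b A], [B → .], [L → . ( *], [L → . b B], [L → b . B], [P → . L L B], [P → .] }  — shift, 2 reduces
  I11: { [L → b B .] }  — reduce
  I12: { [B → P .] }  — reduce
  I13: { [A → P b .] }  — reduce
  I14: { [B → . P], [B → . b A], [B → .], [L → . ( *], [L → . b B], [P → . L L B], [P → .], [P → L L . B] }  — shift, 2 reduces
  I15: { [P → L L B .] }  — reduce
  I16: { [L → ( * .] }  — reduce

I0 contains complete items [B → .], [P → .] — reduce-reduce conflict.
I6 contains complete items [B → .], [P → .] — reduce-reduce conflict.
I10 contains complete items [B → .], [P → .] — reduce-reduce conflict.
I14 contains complete items [B → .], [P → .] — reduce-reduce conflict.

Answer: Yes — I0: [B → .] vs [P → .]; I6: [B → .] vs [P → .]; I10: [B → .] vs [P → .]; I14: [B → .] vs [P → .]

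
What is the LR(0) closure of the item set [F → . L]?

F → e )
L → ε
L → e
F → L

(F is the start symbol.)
Start with: [F → . L]
  [F → . L] has the dot before L: add [L → .], [L → . e]
No further items can be added.

CLOSURE = { [F → . L], [L → . e], [L → .] }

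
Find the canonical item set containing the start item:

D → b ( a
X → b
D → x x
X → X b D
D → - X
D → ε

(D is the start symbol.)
First, augment the grammar with D' → D
I₀ = CLOSURE({ [D' → . D] }):
  [D' → . D] has the dot before D: add [D → . b ( a], [D → . x x], [D → . - X], [D → .]
No further items can be added.

I₀ = { [D → . - X], [D → . b ( a], [D → . x x], [D → .], [D' → . D] }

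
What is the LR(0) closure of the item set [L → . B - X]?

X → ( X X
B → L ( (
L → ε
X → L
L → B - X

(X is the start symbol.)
{ [B → . L ( (], [L → . B - X], [L → .] }

Start with: [L → . B - X]
  [L → . B - X] has the dot before B: add [B → . L ( (]
  [B → . L ( (] has the dot before L: add [L → .]
No further items can be added.

CLOSURE = { [B → . L ( (], [L → . B - X], [L → .] }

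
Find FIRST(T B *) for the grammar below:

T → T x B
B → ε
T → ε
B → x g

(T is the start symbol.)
{ '*', 'x' }

FIRST sets of the non-terminals involved (from the grammar, by fixed-point iteration):
  FIRST(T) = { 'x', ε }
  FIRST(B) = { 'x', ε }

To compute FIRST(T B *), process the symbols left to right:
Symbol T is a non-terminal. Add FIRST(T) \ {ε} = { 'x' }
T is nullable (ε ∈ FIRST(T)), continue to the next symbol.
Symbol B is a non-terminal. Add FIRST(B) \ {ε} = { 'x' }
B is nullable (ε ∈ FIRST(B)), continue to the next symbol.
Symbol * is a terminal. Add '*' and stop.
FIRST(T B *) = { '*', 'x' }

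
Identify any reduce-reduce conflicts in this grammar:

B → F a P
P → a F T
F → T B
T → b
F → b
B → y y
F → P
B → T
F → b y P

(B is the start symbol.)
Yes — I6: [F → b .] vs [T → b .]

Augment with B' → B and build the canonical LR(0) collection (I0 = CLOSURE({[B' → . B]}), then GOTO on every symbol after a dot until no new states appear). It has 18 states:
  I0: { [B → . F a P], [B → . T], [B → . y y], [B' → . B], [F → . P], [F → . T B], [F → . b y P], [F → . b], [P → . a F T], [T → . b] }  — shift
  I1: { [B' → B .] }  — accept
  I2: { [B → F . a P] }  — shift
  I3: { [F → P .] }  — reduce
  I4: { [B → . F a P], [B → . T], [B → . y y], [B → T .], [F → . P], [F → . T B], [F → . b y P], [F → . b], [F → T . B], [P → . a F T], [T → . b] }  — shift, reduce
  I5: { [F → . P], [F → . T B], [F → . b y P], [F → . b], [P → . a F T], [P → a . F T], [T → . b] }  — shift
  I6: { [F → b . y P], [F → b .], [T → b .] }  — shift, 2 reduces
  I7: { [B → y . y] }  — shift
  I8: { [B → y y .] }  — reduce
  I9: { [F → b y . P], [P → . a F T] }  — shift
  I10: { [F → b y P .] }  — reduce
  I11: { [P → a F . T], [T → . b] }  — shift
  I12: { [B → . F a P], [B → . T], [B → . y y], [F → . P], [F → . T B], [F → . b y P], [F → . b], [F → T . B], [P → . a F T], [T → . b] }  — shift
  I13: { [F → T B .] }  — reduce
  I14: { [P → a F T .] }  — reduce
  I15: { [T → b .] }  — reduce
  I16: { [B → F a . P], [P → . a F T] }  — shift
  I17: { [B → F a P .] }  — reduce

I6 contains complete items [F → b .], [T → b .] — reduce-reduce conflict.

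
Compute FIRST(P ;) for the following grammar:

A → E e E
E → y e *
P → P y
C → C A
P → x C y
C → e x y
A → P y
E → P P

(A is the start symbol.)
FIRST sets of the non-terminals involved (from the grammar, by fixed-point iteration):
  FIRST(P) = { 'x' }

To compute FIRST(P ;), process the symbols left to right:
Symbol P is a non-terminal. Add FIRST(P) \ {ε} = { 'x' }
P is not nullable (ε ∉ FIRST(P)), so stop here.
FIRST(P ;) = { 'x' }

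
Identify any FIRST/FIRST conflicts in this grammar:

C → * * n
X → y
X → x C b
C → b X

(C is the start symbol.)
Productions for C:
  C → * * n: FIRST = { '*' }
  C → b X: FIRST = { 'b' }
Productions for X:
  X → y: FIRST = { 'y' }
  X → x C b: FIRST = { 'x' }

All alternatives of each non-terminal have pairwise disjoint FIRST sets.

Answer: No FIRST/FIRST conflicts.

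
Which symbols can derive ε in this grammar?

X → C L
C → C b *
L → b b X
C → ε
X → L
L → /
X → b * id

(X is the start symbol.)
{ 'C' }

ε-productions: C → ε
So C is immediately nullable.
No further non-terminal can be added: every production for the remaining non-terminals contains a terminal or a non-nullable non-terminal.
Nullable = { 'C' }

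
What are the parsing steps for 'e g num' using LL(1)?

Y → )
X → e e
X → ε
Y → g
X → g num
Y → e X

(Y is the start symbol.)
LL(1) parsing maintains a stack (initially the start symbol over $) and the input. At each step: if the stack top is a terminal, match it against the current input token; if it is a non-terminal N, replace it with the RHS of M[N, lookahead] (the unique production whose predict set contains the lookahead).

Stack is shown with the top on the left.

Stack    Input      Action
--------------------------
Y $      e g num $  output Y → e X
e X $    e g num $  match 'e'
X $      g num $    output X → g num
g num $  g num $    match 'g'
num $    num $      match 'num'
$        $          accept

The string is accepted.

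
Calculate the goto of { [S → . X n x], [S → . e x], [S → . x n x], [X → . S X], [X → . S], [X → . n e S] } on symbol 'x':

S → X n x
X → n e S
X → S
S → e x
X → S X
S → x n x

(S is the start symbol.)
{ [S → x . n x] }

GOTO(I, 'x') = CLOSURE({ [A → αX.β] : [A → α.Xβ] ∈ I, X = 'x' })

Items with dot before 'x', with the dot advanced:
  [S → . x n x] → [S → x . n x]
Closure adds nothing (no advanced item has the dot before a non-terminal).

GOTO = { [S → x . n x] }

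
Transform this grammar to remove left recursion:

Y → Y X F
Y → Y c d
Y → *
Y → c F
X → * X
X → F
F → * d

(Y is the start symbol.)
Y → * Y'
Y → c F Y'
Y' → X F Y'
Y' → c d Y'
Y' → ε
X → * X
X → F
F → * d

Y is directly left-recursive. The standard transformation for
  A → A α₁ | ... | A α_m | β₁ | ... | β_n
is
  A  → β₁ A' | ... | β_n A'
  A' → α₁ A' | ... | α_m A' | ε

Y → * becomes Y → * Y'
Y → c F becomes Y → c F Y'
Y → Y X F becomes Y' → X F Y'
Y → Y c d becomes Y' → c d Y'
Add Y' → ε

Productions for other non-terminals are unchanged:
  X → * X
  X → F
  F → * d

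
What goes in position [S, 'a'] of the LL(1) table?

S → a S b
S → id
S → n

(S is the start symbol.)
S → a S b

To find M[S, 'a'], we find productions for S where 'a' is in the predict set (PREDICT(N → α) = (FIRST(α) \ {ε}) ∪ (FOLLOW(N) if α ⇒* ε)).

S → a S b: PREDICT = { 'a' }
  'a' is in predict set, so this production goes in M[S, 'a']
S → id: PREDICT = { 'id' }
S → n: PREDICT = { 'n' }

M[S, 'a'] = S → a S b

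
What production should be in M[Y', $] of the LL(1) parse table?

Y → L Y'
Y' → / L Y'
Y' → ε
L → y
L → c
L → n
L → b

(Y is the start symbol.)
To find M[Y', $], we find productions for Y' where $ is in the predict set (PREDICT(N → α) = (FIRST(α) \ {ε}) ∪ (FOLLOW(N) if α ⇒* ε)).

Relevant sets:
  FOLLOW(Y') = { $ }

Y' → / L Y': PREDICT = { '/' }
Y' → ε: PREDICT = { $ }
  $ is in predict set, so this production goes in M[Y', $]

M[Y', $] = Y' → ε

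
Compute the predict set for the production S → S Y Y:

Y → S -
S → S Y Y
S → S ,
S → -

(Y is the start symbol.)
{ '-' }

PREDICT(S → S Y Y) = (FIRST(RHS) \ {ε}) ∪ (FOLLOW(S) if ε ∈ FIRST(RHS), i.e. RHS ⇒* ε)
FIRST(S) = { '-' }
FIRST(S Y Y) = { '-' }
ε ∉ FIRST(S Y Y), so FOLLOW(S) is not added.
PREDICT(S → S Y Y) = { '-' }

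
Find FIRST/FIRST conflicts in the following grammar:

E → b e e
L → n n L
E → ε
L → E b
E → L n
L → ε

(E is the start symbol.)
A FIRST/FIRST conflict occurs when two productions N → α and N → β for the same non-terminal have FIRST(α) ∩ FIRST(β) ≠ ∅ (with ε ∈ FIRST of a nullable right-hand side, so two nullable alternatives also conflict).

FIRST sets of the non-terminals at (or reachable through a nullable prefix from) the front of some alternative:
  FIRST(L) = { 'b', 'n', ε }
  FIRST(E) = { 'b', 'n', ε }

Productions for E:
  E → b e e: FIRST = { 'b' }
  E → ε: FIRST = { ε }
  E → L n: FIRST = { 'b', 'n' }
Productions for L:
  L → n n L: FIRST = { 'n' }
  L → E b: FIRST = { 'b', 'n' }
  L → ε: FIRST = { ε }

Conflict for E: E → b e e and E → L n
  Overlap: { 'b' }
Conflict for L: L → n n L and L → E b
  Overlap: { 'n' }

Answer: Yes. E → b e e / E → L n on { 'b' }; L → n n L / L → E b on { 'n' }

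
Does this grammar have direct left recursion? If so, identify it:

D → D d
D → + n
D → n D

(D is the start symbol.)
Direct left recursion occurs when N → N α for some non-terminal N (the right-hand side begins with the left-hand side itself).

D → D d: LEFT RECURSIVE (starts with D)
D → + n: starts with '+'
D → n D: starts with n

The grammar has direct left recursion on: D.

Answer: Yes, D is left-recursive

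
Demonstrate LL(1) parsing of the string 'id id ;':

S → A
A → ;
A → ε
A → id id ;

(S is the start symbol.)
Stack is shown with the top on the left.

Stack      Input      Action
----------------------------
S $        id id ; $  output S → A
A $        id id ; $  output A → id id ;
id id ; $  id id ; $  match 'id'
id ; $     id ; $     match 'id'
; $        ; $        match ';'
$          $          accept

The string is accepted.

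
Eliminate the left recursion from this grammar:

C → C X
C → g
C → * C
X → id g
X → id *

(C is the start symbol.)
C → g C'
C → * C C'
C' → X C'
C' → ε
X → id g
X → id *

C is directly left-recursive. The standard transformation for
  A → A α₁ | ... | A α_m | β₁ | ... | β_n
is
  A  → β₁ A' | ... | β_n A'
  A' → α₁ A' | ... | α_m A' | ε

C → g becomes C → g C'
C → * C becomes C → * C C'
C → C X becomes C' → X C'
Add C' → ε

Productions for other non-terminals are unchanged:
  X → id g
  X → id *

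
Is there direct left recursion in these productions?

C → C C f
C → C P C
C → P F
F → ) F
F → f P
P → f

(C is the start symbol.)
C → C C f: LEFT RECURSIVE (starts with C)
C → C P C: LEFT RECURSIVE (starts with C)
C → P F: starts with P
F → ) F: starts with ')'
F → f P: starts with f
P → f: starts with f

The grammar has direct left recursion on: C.

Answer: Yes, C is left-recursive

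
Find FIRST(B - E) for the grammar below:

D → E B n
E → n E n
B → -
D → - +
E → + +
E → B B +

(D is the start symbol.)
FIRST sets of the non-terminals involved (from the grammar, by fixed-point iteration):
  FIRST(B) = { '-' }

To compute FIRST(B - E), process the symbols left to right:
Symbol B is a non-terminal. Add FIRST(B) \ {ε} = { '-' }
B is not nullable (ε ∉ FIRST(B)), so stop here.
FIRST(B - E) = { '-' }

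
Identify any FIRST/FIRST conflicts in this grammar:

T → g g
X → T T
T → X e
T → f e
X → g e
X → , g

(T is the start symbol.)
Yes. T → g g / T → X e on { 'g' }; T → X e / T → f e on { 'f' }; X → T T / X → g e on { 'g' }; X → T T / X → ',' g on { ',' }

A FIRST/FIRST conflict occurs when two productions N → α and N → β for the same non-terminal have FIRST(α) ∩ FIRST(β) ≠ ∅ (with ε ∈ FIRST of a nullable right-hand side, so two nullable alternatives also conflict).

FIRST sets of the non-terminals at (or reachable through a nullable prefix from) the front of some alternative:
  FIRST(X) = { ',', 'f', 'g' }
  FIRST(T) = { ',', 'f', 'g' }

Productions for T:
  T → g g: FIRST = { 'g' }
  T → X e: FIRST = { ',', 'f', 'g' }
  T → f e: FIRST = { 'f' }
Productions for X:
  X → T T: FIRST = { ',', 'f', 'g' }
  X → g e: FIRST = { 'g' }
  X → , g: FIRST = { ',' }

Conflict for T: T → g g and T → X e
  Overlap: { 'g' }
Conflict for T: T → X e and T → f e
  Overlap: { 'f' }
Conflict for X: X → T T and X → g e
  Overlap: { 'g' }
Conflict for X: X → T T and X → , g
  Overlap: { ',' }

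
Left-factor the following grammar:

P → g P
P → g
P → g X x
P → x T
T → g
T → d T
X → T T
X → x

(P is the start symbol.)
Left-factoring transforms A → αβ₁ | αβ₂ into A → αA' and A' → β₁ | β₂
(α is the longest common prefix among the alternatives). Repeat until
no nonterminal has two alternatives with a common prefix.

Round 1: P has alternatives sharing prefix 'g'. Introduce P': P → g P'
  Add: P' → P
  Add: P' → ε
  Add: P' → X x

No remaining common prefixes — done.

Resulting grammar:
P → g P'
P' → P
P' → ε
P' → X x
P → x T
T → g
T → d T
X → T T
X → x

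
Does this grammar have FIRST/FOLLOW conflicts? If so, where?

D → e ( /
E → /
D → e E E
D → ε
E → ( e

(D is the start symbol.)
A FIRST/FOLLOW conflict occurs when a non-terminal N has a nullable alternative N → β (β ⇒* ε) and another alternative N → α with FIRST(α) ∩ FOLLOW(N) ≠ ∅: on such a lookahead the parser cannot decide between expanding α and letting N vanish via β.

Nullable non-terminals: D.

D: nullable alternative(s) D → ε; FOLLOW(D) = { $ }
  D → e ( /: FIRST \ {ε} = { 'e' } — disjoint from FOLLOW(D)
  D → e E E: FIRST \ {ε} = { 'e' } — disjoint from FOLLOW(D)
  D → ε: FIRST \ {ε} = { } — this is the only nullable alternative, skip

E has no nullable alternative, so no FIRST/FOLLOW check is needed there.

No FIRST/FOLLOW conflicts found.

Answer: No FIRST/FOLLOW conflicts.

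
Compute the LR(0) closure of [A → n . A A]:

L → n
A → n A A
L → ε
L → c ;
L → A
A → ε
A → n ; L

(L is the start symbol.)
To compute CLOSURE, for each item [A → α.Bβ] where B is a non-terminal, add [B → .γ] for all productions B → γ; repeat for the newly added items until nothing changes.

Start with: [A → n . A A]
  [A → n . A A] has the dot before A: add [A → . n A A], [A → .], [A → . n ; L]
No further items can be added.

CLOSURE = { [A → . n ; L], [A → . n A A], [A → .], [A → n . A A] }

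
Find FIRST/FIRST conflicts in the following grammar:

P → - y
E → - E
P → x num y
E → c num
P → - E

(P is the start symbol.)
A FIRST/FIRST conflict occurs when two productions N → α and N → β for the same non-terminal have FIRST(α) ∩ FIRST(β) ≠ ∅ (with ε ∈ FIRST of a nullable right-hand side, so two nullable alternatives also conflict).

Productions for P:
  P → - y: FIRST = { '-' }
  P → x num y: FIRST = { 'x' }
  P → - E: FIRST = { '-' }
Productions for E:
  E → - E: FIRST = { '-' }
  E → c num: FIRST = { 'c' }

Conflict for P: P → - y and P → - E
  Overlap: { '-' }

Answer: Yes. P → '-' y / P → '-' E on { '-' }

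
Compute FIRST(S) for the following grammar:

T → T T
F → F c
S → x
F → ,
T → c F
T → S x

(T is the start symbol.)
To compute FIRST(S), examine every production with S on the left-hand side, reading each right-hand side left to right until a non-nullable symbol is reached.

From S → x:
  - x is a terminal: add 'x' and stop

Collecting: FIRST(S) = { 'x' }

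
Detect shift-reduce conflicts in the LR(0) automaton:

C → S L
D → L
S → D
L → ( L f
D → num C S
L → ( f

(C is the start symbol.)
No shift-reduce conflicts

A shift-reduce conflict occurs when an LR(0) state has both:
  - a complete (reduce) item [A → α .] (dot at the end), and
  - a shift item [B → β . c γ] (dot before a terminal).

Augment with C' → C and build the canonical LR(0) collection (I0 = CLOSURE({[C' → . C]}), then GOTO on every symbol after a dot until no new states appear). It has 13 states:
  I0: { [C → . S L], [C' → . C], [D → . L], [D → . num C S], [L → . ( L f], [L → . ( f], [S → . D] }  — shift
  I1: { [L → ( . L f], [L → ( . f], [L → . ( L f], [L → . ( f] }  — shift
  I2: { [C' → C .] }  — accept
  I3: { [S → D .] }  — reduce
  I4: { [D → L .] }  — reduce
  I5: { [C → S . L], [L → . ( L f], [L → . ( f] }  — shift
  I6: { [C → . S L], [D → . L], [D → . num C S], [D → num . C S], [L → . ( L f], [L → . ( f], [S → . D] }  — shift
  I7: { [D → . L], [D → . num C S], [D → num C . S], [L → . ( L f], [L → . ( f], [S → . D] }  — shift
  I8: { [D → num C S .] }  — reduce
  I9: { [C → S L .] }  — reduce
  I10: { [L → ( L . f] }  — shift
  I11: { [L → ( f .] }  — reduce
  I12: { [L → ( L f .] }  — reduce

No state contains both a complete item and a shift item.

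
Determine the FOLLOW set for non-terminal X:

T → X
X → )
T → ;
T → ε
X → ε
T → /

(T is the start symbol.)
{ $ }

To compute FOLLOW(X), find every occurrence of X on a right-hand side N → α X β: add FIRST(β) \ {ε}, and if β is empty or nullable also add FOLLOW(N). Iterate to a fixed point.

In T → X: X is at the end, add FOLLOW(T)

The FOLLOW sets referred to above (computed the same way, to a fixed point):
  FOLLOW(T) = { $ }

Taking the union: FOLLOW(X) = { $ }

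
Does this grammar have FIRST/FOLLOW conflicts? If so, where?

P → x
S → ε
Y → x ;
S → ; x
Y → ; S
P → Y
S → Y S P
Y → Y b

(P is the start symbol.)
Yes. S → ';' x with FOLLOW(S) on { ';' }; S → Y S P with FOLLOW(S) on { ';', 'x' }

Nullable non-terminals: S.
FIRST sets used below: FIRST(Y) = { ';', 'x' }

S: nullable alternative(s) S → ε; FOLLOW(S) = { $, ';', 'b', 'x' }
  S → ε: FIRST \ {ε} = { } — this is the only nullable alternative, skip
  S → ; x: FIRST \ {ε} = { ';' } — overlaps FOLLOW(S) on { ';' }: CONFLICT
  S → Y S P: FIRST \ {ε} = { ';', 'x' } — overlaps FOLLOW(S) on { ';', 'x' }: CONFLICT

P, Y have no nullable alternative, so no FIRST/FOLLOW check is needed there.

So the grammar has 2 FIRST/FOLLOW conflicts (marked CONFLICT above).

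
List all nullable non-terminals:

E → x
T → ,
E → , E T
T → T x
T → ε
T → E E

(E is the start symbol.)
A non-terminal is nullable if it can derive ε (the empty string): either it has an ε-production, or it has a production whose right-hand side consists entirely of nullable non-terminals.

ε-productions: T → ε
So T is immediately nullable.
No further non-terminal can be added: every production for the remaining non-terminals contains a terminal or a non-nullable non-terminal.
Nullable = { 'T' }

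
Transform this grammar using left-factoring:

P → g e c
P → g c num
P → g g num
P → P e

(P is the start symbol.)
P → g P'
P' → e c
P' → c num
P' → g num
P → P e

Left-factoring transforms A → αβ₁ | αβ₂ into A → αA' and A' → β₁ | β₂
(α is the longest common prefix among the alternatives). Repeat until
no nonterminal has two alternatives with a common prefix.

Round 1: P has alternatives sharing prefix 'g'. Introduce P': P → g P'
  Add: P' → e c
  Add: P' → c num
  Add: P' → g num

No remaining common prefixes — done.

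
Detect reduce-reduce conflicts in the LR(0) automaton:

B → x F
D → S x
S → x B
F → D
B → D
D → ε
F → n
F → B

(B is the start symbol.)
Yes — I5: [F → B .] vs [S → x B .]; I6: [B → D .] vs [F → D .]

Augment with B' → B and build the canonical LR(0) collection (I0 = CLOSURE({[B' → . B]}), then GOTO on every symbol after a dot until no new states appear). It has 10 states:
  I0: { [B → . D], [B → . x F], [B' → . B], [D → . S x], [D → .], [S → . x B] }  — shift, reduce
  I1: { [B' → B .] }  — accept
  I2: { [B → D .] }  — reduce
  I3: { [D → S . x] }  — shift
  I4: { [B → . D], [B → . x F], [B → x . F], [D → . S x], [D → .], [F → . B], [F → . D], [F → . n], [S → . x B], [S → x . B] }  — shift, reduce
  I5: { [F → B .], [S → x B .] }  — 2 reduces
  I6: { [B → D .], [F → D .] }  — 2 reduces
  I7: { [B → x F .] }  — reduce
  I8: { [F → n .] }  — reduce
  I9: { [D → S x .] }  — reduce

I5 contains complete items [F → B .], [S → x B .] — reduce-reduce conflict.
I6 contains complete items [B → D .], [F → D .] — reduce-reduce conflict.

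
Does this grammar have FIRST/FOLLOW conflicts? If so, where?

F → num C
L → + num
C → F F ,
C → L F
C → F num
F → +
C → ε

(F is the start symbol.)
Yes. C → F F ',' with FOLLOW(C) on { '+', 'num' }; C → L F with FOLLOW(C) on { '+' }; C → F num with FOLLOW(C) on { '+', 'num' }

Nullable non-terminals: C.
FIRST sets used below: FIRST(F) = { '+', 'num' }, FIRST(L) = { '+' }

C: nullable alternative(s) C → ε; FOLLOW(C) = { $, '+', ',', 'num' }
  C → F F ,: FIRST \ {ε} = { '+', 'num' } — overlaps FOLLOW(C) on { '+', 'num' }: CONFLICT
  C → L F: FIRST \ {ε} = { '+' } — overlaps FOLLOW(C) on { '+' }: CONFLICT
  C → F num: FIRST \ {ε} = { '+', 'num' } — overlaps FOLLOW(C) on { '+', 'num' }: CONFLICT
  C → ε: FIRST \ {ε} = { } — this is the only nullable alternative, skip

F, L have no nullable alternative, so no FIRST/FOLLOW check is needed there.

So the grammar has 3 FIRST/FOLLOW conflicts (marked CONFLICT above).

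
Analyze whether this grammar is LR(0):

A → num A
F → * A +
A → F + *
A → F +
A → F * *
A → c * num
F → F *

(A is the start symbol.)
Augment with A' → A and build the canonical LR(0) collection (I0 = CLOSURE({[A' → . A]}), then GOTO on every symbol after a dot until no new states appear). It has 15 states:
  I0: { [A → . F * *], [A → . F + *], [A → . F +], [A → . c * num], [A → . num A], [A' → . A], [F → . * A +], [F → . F *] }  — shift
  I1: { [A → . F * *], [A → . F + *], [A → . F +], [A → . c * num], [A → . num A], [F → * . A +], [F → . * A +], [F → . F *] }  — shift
  I2: { [A' → A .] }  — accept
  I3: { [A → F . * *], [A → F . + *], [A → F . +], [F → F . *] }  — shift
  I4: { [A → c . * num] }  — shift
  I5: { [A → . F * *], [A → . F + *], [A → . F +], [A → . c * num], [A → . num A], [A → num . A], [F → . * A +], [F → . F *] }  — shift
  I6: { [A → num A .] }  — reduce
  I7: { [A → c * . num] }  — shift
  I8: { [A → c * num .] }  — reduce
  I9: { [A → F * . *], [F → F * .] }  — shift, reduce
  I10: { [A → F + . *], [A → F + .] }  — shift, reduce
  I11: { [A → F + * .] }  — reduce
  I12: { [A → F * * .] }  — reduce
  I13: { [F → * A . +] }  — shift
  I14: { [F → * A + .] }  — reduce

Conflict in state I9:
  Shift-reduce conflict between [F → F * .] and [A → F * . *]
So the grammar is NOT LR(0).

Answer: No. Shift-reduce conflict between [F → F * .] and [A → F * . *]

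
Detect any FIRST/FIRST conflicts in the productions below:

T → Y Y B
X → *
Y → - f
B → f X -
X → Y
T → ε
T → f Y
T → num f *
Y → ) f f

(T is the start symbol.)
A FIRST/FIRST conflict occurs when two productions N → α and N → β for the same non-terminal have FIRST(α) ∩ FIRST(β) ≠ ∅ (with ε ∈ FIRST of a nullable right-hand side, so two nullable alternatives also conflict).

FIRST sets of the non-terminals at (or reachable through a nullable prefix from) the front of some alternative:
  FIRST(Y) = { ')', '-' }

Productions for T:
  T → Y Y B: FIRST = { ')', '-' }
  T → ε: FIRST = { ε }
  T → f Y: FIRST = { 'f' }
  T → num f *: FIRST = { 'num' }
Productions for X:
  X → *: FIRST = { '*' }
  X → Y: FIRST = { ')', '-' }
Productions for Y:
  Y → - f: FIRST = { '-' }
  Y → ) f f: FIRST = { ')' }
B has only one production, so no FIRST/FIRST conflict is possible there.

All alternatives of each non-terminal have pairwise disjoint FIRST sets.

Answer: No FIRST/FIRST conflicts.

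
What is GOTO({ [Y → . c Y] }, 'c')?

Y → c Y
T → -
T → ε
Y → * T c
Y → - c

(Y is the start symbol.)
GOTO(I, 'c') = CLOSURE({ [A → αX.β] : [A → α.Xβ] ∈ I, X = 'c' })

Items with dot before 'c', with the dot advanced:
  [Y → . c Y] → [Y → c . Y]
Closure of the advanced items:
  [Y → c . Y] has the dot before Y: add [Y → . c Y], [Y → . * T c], [Y → . - c]

GOTO = { [Y → . * T c], [Y → . - c], [Y → . c Y], [Y → c . Y] }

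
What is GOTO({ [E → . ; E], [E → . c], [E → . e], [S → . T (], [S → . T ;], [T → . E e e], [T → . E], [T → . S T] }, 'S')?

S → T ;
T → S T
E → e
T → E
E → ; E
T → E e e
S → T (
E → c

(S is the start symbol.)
{ [E → . ; E], [E → . c], [E → . e], [S → . T (], [S → . T ;], [T → . E e e], [T → . E], [T → . S T], [T → S . T] }

GOTO(I, 'S') = CLOSURE({ [A → αX.β] : [A → α.Xβ] ∈ I, X = 'S' })

Items with dot before 'S', with the dot advanced:
  [T → . S T] → [T → S . T]
Closure of the advanced items:
  [T → S . T] has the dot before T: add [T → . S T], [T → . E], [T → . E e e]
  [T → . S T] has the dot before S: add [S → . T ;], [S → . T (]
  [T → . E] has the dot before E: add [E → . e], [E → . ; E], [E → . c]

GOTO = { [E → . ; E], [E → . c], [E → . e], [S → . T (], [S → . T ;], [T → . E e e], [T → . E], [T → . S T], [T → S . T] }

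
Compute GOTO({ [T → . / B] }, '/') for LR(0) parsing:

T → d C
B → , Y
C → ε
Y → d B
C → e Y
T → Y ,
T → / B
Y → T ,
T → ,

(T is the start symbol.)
GOTO(I, '/') = CLOSURE({ [A → αX.β] : [A → α.Xβ] ∈ I, X = '/' })

Items with dot before '/', with the dot advanced:
  [T → . / B] → [T → / . B]
Closure of the advanced items:
  [T → / . B] has the dot before B: add [B → . , Y]

GOTO = { [B → . , Y], [T → / . B] }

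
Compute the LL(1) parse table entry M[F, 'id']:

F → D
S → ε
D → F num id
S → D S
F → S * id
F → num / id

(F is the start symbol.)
To find M[F, 'id'], we find productions for F where 'id' is in the predict set (PREDICT(N → α) = (FIRST(α) \ {ε}) ∪ (FOLLOW(N) if α ⇒* ε)).

Relevant sets:
  FIRST(D) = { '*', 'num' }
  FIRST(S) = { '*', 'num', ε }

F → D: PREDICT = { '*', 'num' }
F → S * id: PREDICT = { '*', 'num' }
F → num / id: PREDICT = { 'num' }

M[F, 'id'] is empty (no production applies)

Answer: Empty (error entry)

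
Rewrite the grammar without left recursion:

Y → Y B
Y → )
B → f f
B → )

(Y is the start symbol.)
Y is directly left-recursive. The standard transformation for
  A → A α₁ | ... | A α_m | β₁ | ... | β_n
is
  A  → β₁ A' | ... | β_n A'
  A' → α₁ A' | ... | α_m A' | ε

Y → ) becomes Y → ) Y'
Y → Y B becomes Y' → B Y'
Add Y' → ε

Productions for other non-terminals are unchanged:
  B → f f
  B → )

Resulting grammar:
Y → ) Y'
Y' → B Y'
Y' → ε
B → f f
B → )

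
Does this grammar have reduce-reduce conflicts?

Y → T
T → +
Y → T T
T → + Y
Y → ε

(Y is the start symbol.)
Yes — I1: [T → + .] vs [Y → .]

Augment with Y' → Y and build the canonical LR(0) collection (I0 = CLOSURE({[Y' → . Y]}), then GOTO on every symbol after a dot until no new states appear). It has 6 states:
  I0: { [T → . + Y], [T → . +], [Y → . T T], [Y → . T], [Y → .], [Y' → . Y] }  — shift, reduce
  I1: { [T → + . Y], [T → + .], [T → . + Y], [T → . +], [Y → . T T], [Y → . T], [Y → .] }  — shift, 2 reduces
  I2: { [T → . + Y], [T → . +], [Y → T . T], [Y → T .] }  — shift, reduce
  I3: { [Y' → Y .] }  — accept
  I4: { [Y → T T .] }  — reduce
  I5: { [T → + Y .] }  — reduce

I1 contains complete items [T → + .], [Y → .] — reduce-reduce conflict.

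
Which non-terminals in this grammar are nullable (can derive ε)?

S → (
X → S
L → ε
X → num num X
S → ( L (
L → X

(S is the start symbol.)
A non-terminal is nullable if it can derive ε (the empty string): either it has an ε-production, or it has a production whose right-hand side consists entirely of nullable non-terminals.

ε-productions: L → ε
So L is immediately nullable.
No further non-terminal can be added: every production for the remaining non-terminals contains a terminal or a non-nullable non-terminal.
Nullable = { 'L' }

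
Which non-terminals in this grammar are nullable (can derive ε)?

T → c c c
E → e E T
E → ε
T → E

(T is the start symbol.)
{ 'E', 'T' }

A non-terminal is nullable if it can derive ε (the empty string): either it has an ε-production, or it has a production whose right-hand side consists entirely of nullable non-terminals.

ε-productions: E → ε
So E is immediately nullable.
T → E: every symbol on the right is nullable, so T is nullable too.
Every non-terminal is now nullable.
Nullable = { 'E', 'T' }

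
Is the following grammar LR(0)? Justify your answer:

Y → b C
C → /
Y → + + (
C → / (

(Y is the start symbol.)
Augment with Y' → Y and build the canonical LR(0) collection (I0 = CLOSURE({[Y' → . Y]}), then GOTO on every symbol after a dot until no new states appear). It has 9 states:
  I0: { [Y → . + + (], [Y → . b C], [Y' → . Y] }  — shift
  I1: { [Y → + . + (] }  — shift
  I2: { [Y' → Y .] }  — accept
  I3: { [C → . / (], [C → . /], [Y → b . C] }  — shift
  I4: { [C → / . (], [C → / .] }  — shift, reduce
  I5: { [Y → b C .] }  — reduce
  I6: { [C → / ( .] }  — reduce
  I7: { [Y → + + . (] }  — shift
  I8: { [Y → + + ( .] }  — reduce

Conflict in state I4:
  Shift-reduce conflict between [C → / .] and [C → / . (]
So the grammar is NOT LR(0).

Answer: No. Shift-reduce conflict between [C → / .] and [C → / . (]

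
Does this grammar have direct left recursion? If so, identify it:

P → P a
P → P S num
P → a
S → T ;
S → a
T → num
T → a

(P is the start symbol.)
P → P a: LEFT RECURSIVE (starts with P)
P → P S num: LEFT RECURSIVE (starts with P)
P → a: starts with a
S → T ;: starts with T
S → a: starts with a
T → num: starts with num
T → a: starts with a

The grammar has direct left recursion on: P.

Answer: Yes, P is left-recursive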